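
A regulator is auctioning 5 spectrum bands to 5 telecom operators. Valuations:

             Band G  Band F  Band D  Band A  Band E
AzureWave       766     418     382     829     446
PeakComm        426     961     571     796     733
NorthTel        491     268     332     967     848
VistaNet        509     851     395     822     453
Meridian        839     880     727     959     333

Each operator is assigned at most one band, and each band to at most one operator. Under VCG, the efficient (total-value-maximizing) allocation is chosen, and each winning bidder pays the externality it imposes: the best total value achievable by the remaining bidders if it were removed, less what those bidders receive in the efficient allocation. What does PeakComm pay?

PeakComm pays $261M.

Efficient allocation: AzureWave→Band G ($766M), PeakComm→Band F ($961M), NorthTel→Band E ($848M), VistaNet→Band A ($822M), Meridian→Band D ($727M); total welfare W = $4124M.
PeakComm receives Band F at value $961M, so the others get W − 961 = $3163M.
Without PeakComm: best allocation of the remaining 4 bidders over all 5 bands is AzureWave→Band G ($766M), NorthTel→Band E ($848M), VistaNet→Band F ($851M), Meridian→Band A ($959M), total $3424M.
VCG payment = (others' best without PeakComm) − (others' welfare with PeakComm) = 3424 − 3163 = $261M.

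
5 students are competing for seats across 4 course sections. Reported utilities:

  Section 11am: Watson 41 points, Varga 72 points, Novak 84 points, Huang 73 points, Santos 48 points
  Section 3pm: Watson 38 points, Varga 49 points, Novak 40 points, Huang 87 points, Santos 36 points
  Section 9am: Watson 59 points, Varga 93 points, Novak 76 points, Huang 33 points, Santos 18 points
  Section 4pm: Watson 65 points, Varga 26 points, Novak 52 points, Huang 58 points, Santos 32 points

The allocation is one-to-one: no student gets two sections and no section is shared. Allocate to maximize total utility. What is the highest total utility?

Max total: 329 points

Optimal: Novak→Section 11am (84 points), Huang→Section 3pm (87 points), Varga→Section 9am (93 points), Watson→Section 4pm (65 points) — total 84+87+93+65 = 329 points.
Next-best assignment: Varga→Section 11am, Huang→Section 3pm, Novak→Section 9am, Watson→Section 4pm = 300 points.
Swapping Huang↔Novak (Huang→Section 11am 73 points, Novak→Section 3pm 40 points) loses 58.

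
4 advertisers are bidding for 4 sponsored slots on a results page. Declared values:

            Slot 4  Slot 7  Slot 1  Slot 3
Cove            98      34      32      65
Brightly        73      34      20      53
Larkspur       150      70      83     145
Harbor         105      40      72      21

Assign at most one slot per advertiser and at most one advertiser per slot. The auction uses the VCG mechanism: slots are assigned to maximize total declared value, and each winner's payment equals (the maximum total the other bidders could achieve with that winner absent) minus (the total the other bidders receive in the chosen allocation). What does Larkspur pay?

Efficient allocation: Cove→Slot 4 ($98), Brightly→Slot 7 ($34), Larkspur→Slot 3 ($145), Harbor→Slot 1 ($72); total welfare W = $349.
Larkspur receives Slot 3 at value $145, so the others get W − 145 = $204.
Without Larkspur: best allocation of the remaining 3 bidders over all 4 slots is Cove→Slot 4 ($98), Brightly→Slot 3 ($53), Harbor→Slot 1 ($72), total $223.
VCG payment = (others' best without Larkspur) − (others' welfare with Larkspur) = 223 − 204 = $19.

Larkspur pays $19.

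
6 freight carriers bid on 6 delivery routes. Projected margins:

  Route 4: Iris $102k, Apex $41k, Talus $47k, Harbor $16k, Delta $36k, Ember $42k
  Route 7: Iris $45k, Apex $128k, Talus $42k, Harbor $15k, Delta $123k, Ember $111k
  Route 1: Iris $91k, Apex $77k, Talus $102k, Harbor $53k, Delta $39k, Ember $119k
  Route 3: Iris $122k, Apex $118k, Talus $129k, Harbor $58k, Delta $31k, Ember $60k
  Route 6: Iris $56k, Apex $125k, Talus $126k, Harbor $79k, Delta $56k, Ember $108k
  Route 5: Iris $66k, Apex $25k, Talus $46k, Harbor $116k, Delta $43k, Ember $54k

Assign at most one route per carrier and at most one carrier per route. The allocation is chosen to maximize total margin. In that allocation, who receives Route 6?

Optimal: Iris→Route 4 ($102k), Apex→Route 6 ($125k), Talus→Route 3 ($129k), Harbor→Route 5 ($116k), Delta→Route 7 ($123k), Ember→Route 1 ($119k) — total 102+125+129+116+123+119 = $714k.
Row-greedy (each carrier in turn takes its best remaining route) gives $573k, worse by 141.
Next-best assignment: Iris→Route 4, Apex→Route 3, Talus→Route 6, Harbor→Route 5, Delta→Route 7, Ember→Route 1 = $704k.
Apex's own top route is Route 7 ($128k), but forcing Apex→Route 7 and reassigning the rest optimally gives only $650k — worse by 64.

Apex receives Route 6.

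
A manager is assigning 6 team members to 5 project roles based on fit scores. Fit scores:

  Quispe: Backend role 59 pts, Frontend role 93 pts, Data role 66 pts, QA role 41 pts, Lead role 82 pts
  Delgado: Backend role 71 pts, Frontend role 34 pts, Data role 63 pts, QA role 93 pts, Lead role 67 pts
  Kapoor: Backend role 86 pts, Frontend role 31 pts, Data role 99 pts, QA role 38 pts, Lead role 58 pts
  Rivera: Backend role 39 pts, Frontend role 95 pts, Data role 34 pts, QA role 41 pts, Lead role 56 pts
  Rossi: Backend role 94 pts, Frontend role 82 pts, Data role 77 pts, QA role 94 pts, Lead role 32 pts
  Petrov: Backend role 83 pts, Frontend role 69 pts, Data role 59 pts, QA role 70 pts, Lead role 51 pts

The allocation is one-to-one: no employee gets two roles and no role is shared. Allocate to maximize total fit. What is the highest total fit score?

Max total: 463 pts

Optimal: Rossi→Backend role (94 pts), Rivera→Frontend role (95 pts), Kapoor→Data role (99 pts), Delgado→QA role (93 pts), Quispe→Lead role (82 pts) — total 94+95+99+93+82 = 463 pts.
Row-greedy (each employee in turn takes its best remaining role) gives 435 pts, worse by 28.
Every other assignment is strictly worse.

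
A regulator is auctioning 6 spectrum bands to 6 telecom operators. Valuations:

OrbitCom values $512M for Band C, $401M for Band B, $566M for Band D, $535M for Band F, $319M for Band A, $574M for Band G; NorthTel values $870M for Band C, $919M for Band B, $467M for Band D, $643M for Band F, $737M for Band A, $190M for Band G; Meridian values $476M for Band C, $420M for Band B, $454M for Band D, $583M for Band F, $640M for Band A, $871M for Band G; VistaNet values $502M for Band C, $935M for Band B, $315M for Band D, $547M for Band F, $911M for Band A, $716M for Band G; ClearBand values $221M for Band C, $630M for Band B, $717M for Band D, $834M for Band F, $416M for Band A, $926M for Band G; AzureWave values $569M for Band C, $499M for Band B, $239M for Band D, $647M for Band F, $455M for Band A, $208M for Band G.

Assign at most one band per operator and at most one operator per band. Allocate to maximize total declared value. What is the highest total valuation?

Max total: $4670M

Optimal: OrbitCom→Band D ($566M), NorthTel→Band B ($919M), Meridian→Band G ($871M), VistaNet→Band A ($911M), ClearBand→Band F ($834M), AzureWave→Band C ($569M) — total 566+919+871+911+834+569 = $4670M.
Max-entry greedy (repeatedly take the single best remaining cell) gives $4584M, worse by 86.
Checked against all permutations: $4670M is optimal.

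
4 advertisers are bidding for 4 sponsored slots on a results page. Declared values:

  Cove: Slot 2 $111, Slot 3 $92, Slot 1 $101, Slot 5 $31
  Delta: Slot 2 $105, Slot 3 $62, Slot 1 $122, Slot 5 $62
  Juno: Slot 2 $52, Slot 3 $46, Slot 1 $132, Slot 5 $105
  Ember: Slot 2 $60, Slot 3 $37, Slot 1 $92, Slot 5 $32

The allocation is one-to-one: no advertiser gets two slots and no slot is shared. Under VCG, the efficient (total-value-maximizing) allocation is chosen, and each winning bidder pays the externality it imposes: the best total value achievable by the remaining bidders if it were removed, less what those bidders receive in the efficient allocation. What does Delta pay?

Delta pays $19.

Efficient allocation: Cove→Slot 3 ($92), Delta→Slot 2 ($105), Juno→Slot 5 ($105), Ember→Slot 1 ($92); total welfare W = $394.
Delta receives Slot 2 at value $105, so the others get W − 105 = $289.
Without Delta: best allocation of the remaining 3 bidders over all 4 slots is Cove→Slot 2 ($111), Juno→Slot 5 ($105), Ember→Slot 1 ($92), total $308.
VCG payment = (others' best without Delta) − (others' welfare with Delta) = 308 − 289 = $19.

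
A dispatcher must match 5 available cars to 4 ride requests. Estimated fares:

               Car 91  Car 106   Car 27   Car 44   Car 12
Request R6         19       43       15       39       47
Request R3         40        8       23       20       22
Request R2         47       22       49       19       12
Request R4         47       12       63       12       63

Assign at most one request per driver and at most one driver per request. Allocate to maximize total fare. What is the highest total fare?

Maximum total: $195

Optimal: Car 106→Request R6 ($43), Car 91→Request R3 ($40), Car 27→Request R2 ($49), Car 12→Request R4 ($63) — total 43+40+49+63 = $195.
Column-greedy (each request in turn goes to its best remaining driver) gives $148, worse by 47.
No other one-to-one assignment exceeds $195.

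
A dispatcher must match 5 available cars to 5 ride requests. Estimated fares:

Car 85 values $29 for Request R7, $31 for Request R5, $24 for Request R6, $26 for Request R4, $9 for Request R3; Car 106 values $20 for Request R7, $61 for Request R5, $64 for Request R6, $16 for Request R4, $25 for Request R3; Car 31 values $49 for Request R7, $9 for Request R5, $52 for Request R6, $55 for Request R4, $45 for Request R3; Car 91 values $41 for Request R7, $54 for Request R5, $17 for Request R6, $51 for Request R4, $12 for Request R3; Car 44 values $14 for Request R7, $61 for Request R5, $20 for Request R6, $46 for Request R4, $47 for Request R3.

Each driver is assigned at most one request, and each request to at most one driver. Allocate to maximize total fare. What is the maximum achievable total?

Optimal: Car 85→Request R7 ($29), Car 106→Request R6 ($64), Car 31→Request R3 ($45), Car 91→Request R4 ($51), Car 44→Request R5 ($61) — total 29+64+45+51+61 = $250.
Max-entry greedy (repeatedly take the single best remaining cell) gives $230, worse by 20.

Max total: $250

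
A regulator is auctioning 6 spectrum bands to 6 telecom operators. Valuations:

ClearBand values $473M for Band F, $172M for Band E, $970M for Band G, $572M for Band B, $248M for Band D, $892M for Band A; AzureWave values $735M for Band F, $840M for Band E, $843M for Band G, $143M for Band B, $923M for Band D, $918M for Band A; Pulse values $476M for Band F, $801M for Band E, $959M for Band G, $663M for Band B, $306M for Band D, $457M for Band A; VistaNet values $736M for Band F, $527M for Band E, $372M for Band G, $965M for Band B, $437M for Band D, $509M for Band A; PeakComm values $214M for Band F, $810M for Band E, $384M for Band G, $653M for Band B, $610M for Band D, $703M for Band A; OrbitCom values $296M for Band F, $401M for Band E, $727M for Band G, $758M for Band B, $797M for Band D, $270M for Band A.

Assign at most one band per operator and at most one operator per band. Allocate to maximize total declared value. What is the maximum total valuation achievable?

Maximum total: $5158M

Optimal: ClearBand→Band A ($892M), AzureWave→Band F ($735M), Pulse→Band G ($959M), VistaNet→Band B ($965M), PeakComm→Band E ($810M), OrbitCom→Band D ($797M) — total 892+735+959+965+810+797 = $5158M.
Max-entry greedy (repeatedly take the single best remaining cell) gives $4414M, worse by 744.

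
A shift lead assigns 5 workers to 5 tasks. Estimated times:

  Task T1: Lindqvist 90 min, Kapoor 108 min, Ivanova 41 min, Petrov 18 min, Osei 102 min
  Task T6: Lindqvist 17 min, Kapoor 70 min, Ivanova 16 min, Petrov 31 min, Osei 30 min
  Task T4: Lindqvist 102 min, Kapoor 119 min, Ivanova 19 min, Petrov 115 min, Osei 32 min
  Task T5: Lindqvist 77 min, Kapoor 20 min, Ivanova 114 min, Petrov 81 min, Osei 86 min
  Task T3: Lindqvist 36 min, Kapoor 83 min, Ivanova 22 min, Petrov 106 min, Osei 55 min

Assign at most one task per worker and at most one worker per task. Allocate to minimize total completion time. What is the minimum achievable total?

Optimal: Lindqvist→Task T6 (17 min), Kapoor→Task T5 (20 min), Ivanova→Task T3 (22 min), Petrov→Task T1 (18 min), Osei→Task T4 (32 min) — total 17+20+22+18+32 = 109 min.
Column-greedy (each task in turn goes to its cheapest remaining worker) gives 122 min, worse by 13.
Checked against all permutations: 109 min is optimal.

Min total: 109 min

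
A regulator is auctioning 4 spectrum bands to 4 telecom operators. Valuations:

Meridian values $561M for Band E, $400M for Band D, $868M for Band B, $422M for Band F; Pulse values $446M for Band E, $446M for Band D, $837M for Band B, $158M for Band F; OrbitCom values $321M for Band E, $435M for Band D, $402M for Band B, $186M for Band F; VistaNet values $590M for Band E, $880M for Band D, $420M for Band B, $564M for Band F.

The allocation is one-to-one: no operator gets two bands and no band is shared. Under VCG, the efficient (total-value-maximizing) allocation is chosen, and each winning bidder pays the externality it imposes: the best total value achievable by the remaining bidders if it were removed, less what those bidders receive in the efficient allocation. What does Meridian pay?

Efficient allocation: Meridian→Band E ($561M), Pulse→Band B ($837M), OrbitCom→Band F ($186M), VistaNet→Band D ($880M); total welfare W = $2464M.
Meridian receives Band E at value $561M, so the others get W − 561 = $1903M.
Without Meridian: best allocation of the remaining 3 bidders over all 4 bands is Pulse→Band B ($837M), OrbitCom→Band E ($321M), VistaNet→Band D ($880M), total $2038M.
VCG payment = (others' best without Meridian) − (others' welfare with Meridian) = 2038 − 1903 = $135M.

Meridian pays $135M.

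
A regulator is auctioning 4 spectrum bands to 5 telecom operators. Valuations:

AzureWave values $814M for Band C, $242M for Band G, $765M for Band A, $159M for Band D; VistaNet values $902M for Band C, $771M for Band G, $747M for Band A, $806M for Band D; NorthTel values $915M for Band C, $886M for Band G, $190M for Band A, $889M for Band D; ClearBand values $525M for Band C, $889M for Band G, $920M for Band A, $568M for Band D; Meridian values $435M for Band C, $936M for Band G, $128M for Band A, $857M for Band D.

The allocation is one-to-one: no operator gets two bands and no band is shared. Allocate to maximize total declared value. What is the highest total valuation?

Max total: $3647M

Treat this as an assignment problem: match each operator to one band.
Optimal: VistaNet→Band C ($902M), Meridian→Band G ($936M), ClearBand→Band A ($920M), NorthTel→Band D ($889M) — total 902+936+920+889 = $3647M.
Row-greedy (each operator in turn takes its best remaining band) gives $3426M, worse by 221.
Next-best assignment: NorthTel→Band C, Meridian→Band G, ClearBand→Band A, VistaNet→Band D = $3577M.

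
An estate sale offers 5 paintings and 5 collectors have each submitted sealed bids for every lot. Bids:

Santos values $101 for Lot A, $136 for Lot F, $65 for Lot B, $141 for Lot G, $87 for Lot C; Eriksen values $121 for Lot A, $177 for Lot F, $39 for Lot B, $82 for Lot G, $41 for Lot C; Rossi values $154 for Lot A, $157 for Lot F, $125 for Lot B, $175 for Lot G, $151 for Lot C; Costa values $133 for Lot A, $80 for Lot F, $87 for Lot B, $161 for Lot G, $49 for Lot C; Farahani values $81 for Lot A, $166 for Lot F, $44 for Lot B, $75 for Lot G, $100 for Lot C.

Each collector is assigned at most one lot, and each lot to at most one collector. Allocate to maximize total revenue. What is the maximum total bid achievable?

This is the linear assignment problem.
Optimal: Santos→Lot G ($141), Eriksen→Lot F ($177), Rossi→Lot B ($125), Costa→Lot A ($133), Farahani→Lot C ($100) — total 141+177+125+133+100 = $676.
Column-greedy (each lot in turn goes to its best remaining collector) gives $659, worse by 17.
Checked against all permutations: $676 is optimal.

Maximum total: $676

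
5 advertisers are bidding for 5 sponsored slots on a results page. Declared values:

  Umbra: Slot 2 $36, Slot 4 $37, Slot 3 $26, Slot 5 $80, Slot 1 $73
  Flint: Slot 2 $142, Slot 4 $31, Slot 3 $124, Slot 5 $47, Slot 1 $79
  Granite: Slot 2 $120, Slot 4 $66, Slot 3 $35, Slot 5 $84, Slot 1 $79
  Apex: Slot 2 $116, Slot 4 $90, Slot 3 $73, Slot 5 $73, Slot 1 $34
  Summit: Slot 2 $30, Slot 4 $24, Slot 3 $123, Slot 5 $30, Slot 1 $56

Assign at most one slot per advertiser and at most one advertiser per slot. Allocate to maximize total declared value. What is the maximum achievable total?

Optimal: Umbra→Slot 5 ($80), Flint→Slot 2 ($142), Granite→Slot 1 ($79), Apex→Slot 4 ($90), Summit→Slot 3 ($123) — total 80+142+79+90+123 = $514.
Column-greedy (each slot in turn goes to its best remaining advertiser) gives $512, worse by 2.

Max total: $514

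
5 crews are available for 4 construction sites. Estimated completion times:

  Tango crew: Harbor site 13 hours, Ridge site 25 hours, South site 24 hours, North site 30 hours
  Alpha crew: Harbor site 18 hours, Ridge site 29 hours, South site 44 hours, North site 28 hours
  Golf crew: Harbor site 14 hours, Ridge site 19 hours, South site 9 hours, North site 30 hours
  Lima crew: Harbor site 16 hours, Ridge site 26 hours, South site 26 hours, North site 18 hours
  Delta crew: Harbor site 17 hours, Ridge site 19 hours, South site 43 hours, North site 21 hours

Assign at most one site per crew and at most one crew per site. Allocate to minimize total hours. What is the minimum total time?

Treat this as an assignment problem: match each crew to one site.
Optimal: Tango crew→Harbor site (13 hours), Delta crew→Ridge site (19 hours), Golf crew→South site (9 hours), Lima crew→North site (18 hours) — total 13+19+9+18 = 59 hours.
Column-greedy (each site in turn goes to its cheapest remaining crew) gives 79 hours, worse by 20.
Next-best assignment: Alpha crew→Harbor site, Delta crew→Ridge site, Golf crew→South site, Lima crew→North site = 64 hours.
No other one-to-one assignment undercuts 59 hours.

Min total: 59 hours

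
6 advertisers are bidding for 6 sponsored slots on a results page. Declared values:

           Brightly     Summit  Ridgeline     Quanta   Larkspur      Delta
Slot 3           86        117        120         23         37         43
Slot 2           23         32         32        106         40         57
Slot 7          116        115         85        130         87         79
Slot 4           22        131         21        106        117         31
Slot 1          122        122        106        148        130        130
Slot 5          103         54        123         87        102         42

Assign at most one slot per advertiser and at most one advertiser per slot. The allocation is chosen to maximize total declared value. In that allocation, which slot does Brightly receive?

Optimal: Brightly→Slot 7 ($116), Summit→Slot 3 ($117), Ridgeline→Slot 5 ($123), Quanta→Slot 2 ($106), Larkspur→Slot 4 ($117), Delta→Slot 1 ($130) — total 116+117+123+106+117+130 = $709.
Next-best assignment: Brightly→Slot 7, Summit→Slot 4, Ridgeline→Slot 3, Quanta→Slot 2, Larkspur→Slot 5, Delta→Slot 1 = $705.
Checked against all permutations: $709 is optimal.
Brightly's own top slot is Slot 1 ($122), but forcing Brightly→Slot 1 and reassigning the rest optimally gives only $666 — worse by 43.

Brightly receives Slot 7.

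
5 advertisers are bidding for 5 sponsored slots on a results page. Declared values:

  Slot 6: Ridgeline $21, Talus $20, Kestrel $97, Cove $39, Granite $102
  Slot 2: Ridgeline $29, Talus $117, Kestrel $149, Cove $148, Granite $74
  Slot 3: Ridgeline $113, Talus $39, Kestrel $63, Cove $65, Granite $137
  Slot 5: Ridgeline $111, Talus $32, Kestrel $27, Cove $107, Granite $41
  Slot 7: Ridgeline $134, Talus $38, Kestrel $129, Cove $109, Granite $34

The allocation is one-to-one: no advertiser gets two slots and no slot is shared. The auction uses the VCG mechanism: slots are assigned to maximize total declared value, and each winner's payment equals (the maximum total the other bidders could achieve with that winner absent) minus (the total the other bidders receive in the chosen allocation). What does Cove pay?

Cove pays $9.

Efficient allocation: Ridgeline→Slot 7 ($134), Talus→Slot 2 ($117), Kestrel→Slot 6 ($97), Cove→Slot 5 ($107), Granite→Slot 3 ($137); total welfare W = $592.
Cove receives Slot 5 at value $107, so the others get W − 107 = $485.
Without Cove: best allocation of the remaining 4 bidders over all 5 slots is Ridgeline→Slot 5 ($111), Talus→Slot 2 ($117), Kestrel→Slot 7 ($129), Granite→Slot 3 ($137), total $494.
VCG payment = (others' best without Cove) − (others' welfare with Cove) = 494 − 485 = $9.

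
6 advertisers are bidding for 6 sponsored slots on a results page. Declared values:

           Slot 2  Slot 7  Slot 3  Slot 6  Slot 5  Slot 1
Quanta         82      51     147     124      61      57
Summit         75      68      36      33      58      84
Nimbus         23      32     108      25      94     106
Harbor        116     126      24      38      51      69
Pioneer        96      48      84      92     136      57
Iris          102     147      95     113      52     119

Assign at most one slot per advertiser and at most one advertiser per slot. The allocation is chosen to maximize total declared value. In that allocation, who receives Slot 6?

Optimal: Quanta→Slot 6 ($124), Summit→Slot 1 ($84), Nimbus→Slot 3 ($108), Harbor→Slot 2 ($116), Pioneer→Slot 5 ($136), Iris→Slot 7 ($147) — total 124+84+108+116+136+147 = $715.
Column-greedy (each slot in turn goes to its best remaining advertiser) gives $680, worse by 35.
Swapping Summit↔Harbor (Summit→Slot 2 $75, Harbor→Slot 1 $69) loses 56.
Checked against all permutations: $715 is optimal.
Quanta's own top slot is Slot 3 ($147), but forcing Quanta→Slot 3 and reassigning the rest optimally gives only $703 — worse by 12.

Quanta receives Slot 6.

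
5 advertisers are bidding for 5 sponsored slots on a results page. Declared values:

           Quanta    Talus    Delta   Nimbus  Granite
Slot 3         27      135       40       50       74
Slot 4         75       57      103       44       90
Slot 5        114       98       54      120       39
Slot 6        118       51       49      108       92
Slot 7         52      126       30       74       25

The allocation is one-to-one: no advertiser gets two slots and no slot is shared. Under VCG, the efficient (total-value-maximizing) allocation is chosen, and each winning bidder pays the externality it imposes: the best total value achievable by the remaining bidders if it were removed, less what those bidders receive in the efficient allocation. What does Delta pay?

Efficient allocation: Quanta→Slot 6 ($118), Talus→Slot 7 ($126), Delta→Slot 4 ($103), Nimbus→Slot 5 ($120), Granite→Slot 3 ($74); total welfare W = $541.
Delta receives Slot 4 at value $103, so the others get W − 103 = $438.
Without Delta: best allocation of the remaining 4 bidders over all 5 slots is Quanta→Slot 6 ($118), Talus→Slot 3 ($135), Nimbus→Slot 5 ($120), Granite→Slot 4 ($90), total $463.
VCG payment = (others' best without Delta) − (others' welfare with Delta) = 463 − 438 = $25.

Delta pays $25.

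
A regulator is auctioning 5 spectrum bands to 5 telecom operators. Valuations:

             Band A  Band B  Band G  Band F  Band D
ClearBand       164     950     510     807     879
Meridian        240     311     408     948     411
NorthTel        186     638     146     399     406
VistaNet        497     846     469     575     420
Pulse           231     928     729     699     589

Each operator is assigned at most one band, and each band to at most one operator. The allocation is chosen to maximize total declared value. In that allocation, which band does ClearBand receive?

Optimal: ClearBand→Band D ($879M), Meridian→Band F ($948M), NorthTel→Band B ($638M), VistaNet→Band A ($497M), Pulse→Band G ($729M) — total 879+948+638+497+729 = $3691M.
Max-entry greedy (repeatedly take the single best remaining cell) gives $3530M, worse by 161.
Swapping VistaNet↔ClearBand (VistaNet→Band D $420M, ClearBand→Band A $164M) loses 792.
ClearBand's own top band is Band B ($950M), but forcing ClearBand→Band B and reassigning the rest optimally gives only $3530M — worse by 161.

ClearBand receives Band D.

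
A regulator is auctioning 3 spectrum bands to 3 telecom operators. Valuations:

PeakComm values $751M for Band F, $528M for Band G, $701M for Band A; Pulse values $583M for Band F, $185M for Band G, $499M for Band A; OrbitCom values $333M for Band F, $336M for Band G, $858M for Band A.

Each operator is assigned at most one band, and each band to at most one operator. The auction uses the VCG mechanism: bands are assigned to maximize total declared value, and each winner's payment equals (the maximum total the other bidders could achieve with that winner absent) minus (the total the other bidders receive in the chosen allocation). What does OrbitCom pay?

Efficient allocation: PeakComm→Band G ($528M), Pulse→Band F ($583M), OrbitCom→Band A ($858M); total welfare W = $1969M.
OrbitCom receives Band A at value $858M, so the others get W − 858 = $1111M.
Without OrbitCom: best allocation of the remaining 2 bidders over all 3 bands is PeakComm→Band A ($701M), Pulse→Band F ($583M), total $1284M.
VCG payment = (others' best without OrbitCom) − (others' welfare with OrbitCom) = 1284 − 1111 = $173M.

OrbitCom pays $173M.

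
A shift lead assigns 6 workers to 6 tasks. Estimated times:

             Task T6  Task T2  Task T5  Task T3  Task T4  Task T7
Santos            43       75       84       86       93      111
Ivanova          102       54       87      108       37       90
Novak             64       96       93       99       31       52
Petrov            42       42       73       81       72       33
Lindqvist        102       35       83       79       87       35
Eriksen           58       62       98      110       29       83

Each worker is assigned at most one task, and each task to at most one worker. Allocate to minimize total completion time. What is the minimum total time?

Minimum total: 326 min

Optimal: Santos→Task T6 (43 min), Ivanova→Task T5 (87 min), Novak→Task T3 (99 min), Petrov→Task T7 (33 min), Lindqvist→Task T2 (35 min), Eriksen→Task T4 (29 min) — total 43+87+99+33+35+29 = 326 min.
Column-greedy (each task in turn goes to its cheapest remaining worker) gives 379 min, worse by 53.
Swapping Lindqvist↔Ivanova (Lindqvist→Task T5 83 min, Ivanova→Task T2 54 min) adds 15.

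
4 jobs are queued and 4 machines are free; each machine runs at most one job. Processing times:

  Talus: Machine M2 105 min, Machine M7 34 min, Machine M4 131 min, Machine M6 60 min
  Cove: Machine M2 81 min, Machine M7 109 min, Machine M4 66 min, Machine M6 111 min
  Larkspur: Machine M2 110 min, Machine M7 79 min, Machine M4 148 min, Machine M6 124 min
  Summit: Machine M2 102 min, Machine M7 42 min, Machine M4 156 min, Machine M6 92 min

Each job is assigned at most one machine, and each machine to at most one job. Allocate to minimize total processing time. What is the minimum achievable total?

Min total: 278 min

Optimal: Talus→Machine M6 (60 min), Cove→Machine M4 (66 min), Larkspur→Machine M2 (110 min), Summit→Machine M7 (42 min) — total 60+66+110+42 = 278 min.
Row-greedy (each job in turn takes its cheapest remaining machine) gives 302 min, worse by 24.
Checked against all permutations: 278 min is optimal.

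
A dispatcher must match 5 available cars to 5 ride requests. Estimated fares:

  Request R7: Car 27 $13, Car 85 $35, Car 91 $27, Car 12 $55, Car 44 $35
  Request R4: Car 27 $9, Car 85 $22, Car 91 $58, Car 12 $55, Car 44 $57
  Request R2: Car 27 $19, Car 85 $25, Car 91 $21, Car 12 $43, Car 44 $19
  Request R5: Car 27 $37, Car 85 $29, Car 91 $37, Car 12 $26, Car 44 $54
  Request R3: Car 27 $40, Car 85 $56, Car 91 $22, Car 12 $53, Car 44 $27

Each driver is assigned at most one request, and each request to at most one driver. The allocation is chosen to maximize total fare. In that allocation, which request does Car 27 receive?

Car 27 receives Request R2.

This is the linear assignment problem.
Optimal: Car 27→Request R2 ($19), Car 85→Request R3 ($56), Car 91→Request R4 ($58), Car 12→Request R7 ($55), Car 44→Request R5 ($54) — total 19+56+58+55+54 = $242.
Row-greedy (each driver in turn takes its best remaining request) gives $230, worse by 12.
Checked against all permutations: $242 is optimal.
Car 27's own top request is Request R3 ($40), but forcing Car 27→Request R3 and reassigning the rest optimally gives only $232 — worse by 10.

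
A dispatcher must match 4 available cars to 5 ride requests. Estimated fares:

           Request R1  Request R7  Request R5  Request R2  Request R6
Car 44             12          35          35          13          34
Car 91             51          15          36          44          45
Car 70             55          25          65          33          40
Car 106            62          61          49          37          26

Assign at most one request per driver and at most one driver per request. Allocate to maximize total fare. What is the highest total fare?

Treat this as an assignment problem: match each driver to one request.
Optimal: Car 44→Request R6 ($34), Car 91→Request R1 ($51), Car 70→Request R5 ($65), Car 106→Request R7 ($61) — total 34+51+65+61 = $211.
Row-greedy (each driver in turn takes its best remaining request) gives $188, worse by 23.
No other one-to-one assignment exceeds $211.

Max total: $211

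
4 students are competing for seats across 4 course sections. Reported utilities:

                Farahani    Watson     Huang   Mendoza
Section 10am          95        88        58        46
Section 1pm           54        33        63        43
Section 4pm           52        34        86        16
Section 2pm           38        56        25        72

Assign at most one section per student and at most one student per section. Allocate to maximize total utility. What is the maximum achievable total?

Maximum total: 300 points

This is the linear assignment problem.
Optimal: Farahani→Section 1pm (54 points), Watson→Section 10am (88 points), Huang→Section 4pm (86 points), Mendoza→Section 2pm (72 points) — total 54+88+86+72 = 300 points.
Column-greedy (each section in turn goes to its best remaining student) gives 264 points, worse by 36.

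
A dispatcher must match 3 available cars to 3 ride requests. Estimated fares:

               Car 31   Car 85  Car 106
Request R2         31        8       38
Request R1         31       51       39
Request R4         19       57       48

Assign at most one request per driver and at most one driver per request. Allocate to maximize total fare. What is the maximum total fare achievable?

Maximum total: $130

Treat this as an assignment problem: match each driver to one request.
Optimal: Car 31→Request R2 ($31), Car 85→Request R1 ($51), Car 106→Request R4 ($48) — total 31+51+48 = $130.
Column-greedy (each request in turn goes to its best remaining driver) gives $108, worse by 22.
Swapping Car 31↔Car 106 (Car 31→Request R4 $19, Car 106→Request R2 $38) loses 22.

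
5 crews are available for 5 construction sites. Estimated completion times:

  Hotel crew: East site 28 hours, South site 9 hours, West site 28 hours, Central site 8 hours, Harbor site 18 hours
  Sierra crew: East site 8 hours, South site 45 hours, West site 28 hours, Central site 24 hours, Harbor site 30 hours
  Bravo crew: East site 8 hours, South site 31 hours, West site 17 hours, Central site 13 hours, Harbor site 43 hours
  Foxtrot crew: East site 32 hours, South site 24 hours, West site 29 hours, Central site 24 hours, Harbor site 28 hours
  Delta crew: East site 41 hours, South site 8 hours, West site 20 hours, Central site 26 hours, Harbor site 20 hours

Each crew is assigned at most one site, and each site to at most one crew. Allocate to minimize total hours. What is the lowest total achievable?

This is the linear assignment problem.
Optimal: Hotel crew→Central site (8 hours), Sierra crew→East site (8 hours), Bravo crew→West site (17 hours), Foxtrot crew→Harbor site (28 hours), Delta crew→South site (8 hours) — total 8+8+17+28+8 = 69 hours.
Row-greedy (each crew in turn takes its cheapest remaining site) gives 77 hours, worse by 8.
Next-best assignment: Hotel crew→Harbor site, Sierra crew→East site, Bravo crew→West site, Foxtrot crew→Central site, Delta crew→South site = 75 hours.
Every other assignment is strictly worse.

Minimum total: 69 hours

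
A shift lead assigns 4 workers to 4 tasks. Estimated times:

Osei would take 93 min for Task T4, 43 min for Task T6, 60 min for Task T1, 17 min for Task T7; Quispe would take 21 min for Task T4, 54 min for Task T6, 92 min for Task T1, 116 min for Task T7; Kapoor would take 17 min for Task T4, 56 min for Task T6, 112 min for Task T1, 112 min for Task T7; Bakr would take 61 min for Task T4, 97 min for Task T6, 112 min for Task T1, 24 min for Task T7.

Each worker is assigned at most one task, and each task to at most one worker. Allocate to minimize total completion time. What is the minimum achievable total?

Treat this as an assignment problem: match each worker to one task.
Optimal: Osei→Task T1 (60 min), Quispe→Task T6 (54 min), Kapoor→Task T4 (17 min), Bakr→Task T7 (24 min) — total 60+54+17+24 = 155 min.
Min-entry greedy (repeatedly take the single cheapest remaining cell) gives 200 min, worse by 45.
Next-best assignment: Osei→Task T1, Quispe→Task T4, Kapoor→Task T6, Bakr→Task T7 = 161 min.
Checked against all permutations: 155 min is optimal.

Minimum total: 155 min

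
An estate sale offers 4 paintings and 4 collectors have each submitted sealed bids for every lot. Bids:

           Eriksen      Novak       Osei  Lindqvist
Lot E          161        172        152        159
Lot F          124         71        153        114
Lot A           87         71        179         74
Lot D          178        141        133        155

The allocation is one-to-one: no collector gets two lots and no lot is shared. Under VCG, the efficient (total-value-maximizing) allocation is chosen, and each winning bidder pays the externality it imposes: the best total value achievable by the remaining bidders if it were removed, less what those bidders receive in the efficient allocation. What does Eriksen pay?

Efficient allocation: Eriksen→Lot D ($178), Novak→Lot E ($172), Osei→Lot A ($179), Lindqvist→Lot F ($114); total welfare W = $643.
Eriksen receives Lot D at value $178, so the others get W − 178 = $465.
Without Eriksen: best allocation of the remaining 3 bidders over all 4 lots is Novak→Lot E ($172), Osei→Lot A ($179), Lindqvist→Lot D ($155), total $506.
VCG payment = (others' best without Eriksen) − (others' welfare with Eriksen) = 506 − 465 = $41.

Eriksen pays $41.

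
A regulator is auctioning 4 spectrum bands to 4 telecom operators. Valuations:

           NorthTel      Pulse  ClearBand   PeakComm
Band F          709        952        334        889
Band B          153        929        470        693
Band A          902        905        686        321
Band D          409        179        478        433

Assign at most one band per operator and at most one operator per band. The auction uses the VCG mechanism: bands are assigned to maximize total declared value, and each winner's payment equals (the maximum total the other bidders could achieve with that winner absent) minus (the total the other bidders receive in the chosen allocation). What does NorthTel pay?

Efficient allocation: NorthTel→Band A ($902M), Pulse→Band B ($929M), ClearBand→Band D ($478M), PeakComm→Band F ($889M); total welfare W = $3198M.
NorthTel receives Band A at value $902M, so the others get W − 902 = $2296M.
Without NorthTel: best allocation of the remaining 3 bidders over all 4 bands is Pulse→Band B ($929M), ClearBand→Band A ($686M), PeakComm→Band F ($889M), total $2504M.
VCG payment = (others' best without NorthTel) − (others' welfare with NorthTel) = 2504 − 2296 = $208M.

NorthTel pays $208M.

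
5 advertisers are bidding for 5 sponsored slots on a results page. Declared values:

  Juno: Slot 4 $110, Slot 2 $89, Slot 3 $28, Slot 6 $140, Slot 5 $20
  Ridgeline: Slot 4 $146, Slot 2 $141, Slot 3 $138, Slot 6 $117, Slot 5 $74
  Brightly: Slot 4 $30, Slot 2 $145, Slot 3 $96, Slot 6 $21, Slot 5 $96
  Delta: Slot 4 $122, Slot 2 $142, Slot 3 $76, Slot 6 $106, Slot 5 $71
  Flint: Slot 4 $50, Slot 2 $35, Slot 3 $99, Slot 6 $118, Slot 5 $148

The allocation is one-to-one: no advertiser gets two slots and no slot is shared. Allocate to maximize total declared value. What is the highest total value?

Optimal: Juno→Slot 6 ($140), Ridgeline→Slot 3 ($138), Brightly→Slot 2 ($145), Delta→Slot 4 ($122), Flint→Slot 5 ($148) — total 140+138+145+122+148 = $693.
Max-entry greedy (repeatedly take the single best remaining cell) gives $655, worse by 38.
Next-best assignment: Juno→Slot 6, Ridgeline→Slot 4, Brightly→Slot 3, Delta→Slot 2, Flint→Slot 5 = $672.
No other one-to-one assignment exceeds $693.

Maximum total: $693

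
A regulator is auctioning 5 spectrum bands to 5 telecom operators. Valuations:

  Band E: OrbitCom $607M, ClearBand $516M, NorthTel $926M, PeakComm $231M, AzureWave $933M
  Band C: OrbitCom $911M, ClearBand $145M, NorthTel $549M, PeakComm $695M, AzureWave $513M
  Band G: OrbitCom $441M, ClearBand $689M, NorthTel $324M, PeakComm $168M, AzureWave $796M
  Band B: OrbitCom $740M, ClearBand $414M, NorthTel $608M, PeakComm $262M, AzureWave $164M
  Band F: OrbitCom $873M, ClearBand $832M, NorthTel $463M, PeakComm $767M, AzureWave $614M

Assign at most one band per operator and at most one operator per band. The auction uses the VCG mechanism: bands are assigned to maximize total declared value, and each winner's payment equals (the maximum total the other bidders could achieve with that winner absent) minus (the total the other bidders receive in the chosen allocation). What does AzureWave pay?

Efficient allocation: OrbitCom→Band B ($740M), ClearBand→Band F ($832M), NorthTel→Band E ($926M), PeakComm→Band C ($695M), AzureWave→Band G ($796M); total welfare W = $3989M.
AzureWave receives Band G at value $796M, so the others get W − 796 = $3193M.
Without AzureWave: best allocation of the remaining 4 bidders over all 5 bands is OrbitCom→Band C ($911M), ClearBand→Band G ($689M), NorthTel→Band E ($926M), PeakComm→Band F ($767M), total $3293M.
VCG payment = (others' best without AzureWave) − (others' welfare with AzureWave) = 3293 − 3193 = $100M.

AzureWave pays $100M.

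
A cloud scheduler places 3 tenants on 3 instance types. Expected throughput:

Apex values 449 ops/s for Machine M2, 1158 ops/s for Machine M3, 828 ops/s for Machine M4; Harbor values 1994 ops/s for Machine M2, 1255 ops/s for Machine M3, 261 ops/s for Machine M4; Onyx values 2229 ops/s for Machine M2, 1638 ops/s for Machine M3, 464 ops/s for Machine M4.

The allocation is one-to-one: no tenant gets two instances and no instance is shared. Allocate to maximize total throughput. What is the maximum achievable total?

This is a one-to-one assignment (maximum-weight bipartite matching).
Optimal: Apex→Machine M4 (828 ops/s), Harbor→Machine M2 (1994 ops/s), Onyx→Machine M3 (1638 ops/s) — total 828+1994+1638 = 4460 ops/s.
Next-best assignment: Apex→Machine M4, Harbor→Machine M3, Onyx→Machine M2 = 4312 ops/s.
No other one-to-one assignment exceeds 4460 ops/s.

Max total: 4460 ops/s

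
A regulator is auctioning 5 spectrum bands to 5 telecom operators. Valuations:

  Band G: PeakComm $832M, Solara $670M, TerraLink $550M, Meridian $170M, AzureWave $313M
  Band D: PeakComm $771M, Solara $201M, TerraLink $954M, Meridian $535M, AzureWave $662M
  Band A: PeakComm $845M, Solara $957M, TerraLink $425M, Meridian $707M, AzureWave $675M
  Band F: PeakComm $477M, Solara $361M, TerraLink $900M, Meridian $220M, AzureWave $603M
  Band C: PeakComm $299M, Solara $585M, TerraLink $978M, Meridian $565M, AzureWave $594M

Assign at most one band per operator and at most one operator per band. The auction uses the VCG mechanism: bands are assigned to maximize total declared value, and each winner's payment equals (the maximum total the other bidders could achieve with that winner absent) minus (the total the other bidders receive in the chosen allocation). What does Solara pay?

Solara pays $220M.

Efficient allocation: PeakComm→Band G ($832M), Solara→Band A ($957M), TerraLink→Band F ($900M), Meridian→Band C ($565M), AzureWave→Band D ($662M); total welfare W = $3916M.
Solara receives Band A at value $957M, so the others get W − 957 = $2959M.
Without Solara: best allocation of the remaining 4 bidders over all 5 bands is PeakComm→Band G ($832M), TerraLink→Band C ($978M), Meridian→Band A ($707M), AzureWave→Band D ($662M), total $3179M.
VCG payment = (others' best without Solara) − (others' welfare with Solara) = 3179 − 2959 = $220M.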